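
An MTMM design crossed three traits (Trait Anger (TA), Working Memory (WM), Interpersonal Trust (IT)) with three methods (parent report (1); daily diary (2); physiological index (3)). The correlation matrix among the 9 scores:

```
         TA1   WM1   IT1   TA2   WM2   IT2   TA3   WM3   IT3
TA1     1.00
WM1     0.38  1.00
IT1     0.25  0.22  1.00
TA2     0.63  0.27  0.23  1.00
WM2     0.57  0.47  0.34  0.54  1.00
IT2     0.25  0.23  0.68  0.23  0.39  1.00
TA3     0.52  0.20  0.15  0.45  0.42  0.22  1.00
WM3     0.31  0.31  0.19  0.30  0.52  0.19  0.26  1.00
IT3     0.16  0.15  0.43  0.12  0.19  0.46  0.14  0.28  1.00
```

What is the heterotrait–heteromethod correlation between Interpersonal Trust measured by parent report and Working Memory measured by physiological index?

Different traits and methods: r(IT1, WM3) = 0.19.

0.19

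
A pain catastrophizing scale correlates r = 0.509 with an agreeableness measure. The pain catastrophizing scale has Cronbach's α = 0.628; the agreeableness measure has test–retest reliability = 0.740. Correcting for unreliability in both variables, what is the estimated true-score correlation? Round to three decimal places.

0.747

r_true = r_obs / √(r_xx · r_yy) = 0.509 / √(0.628 × 0.740) = 0.509 / √0.464720 = 0.509 / 0.6817 ≈ 0.747.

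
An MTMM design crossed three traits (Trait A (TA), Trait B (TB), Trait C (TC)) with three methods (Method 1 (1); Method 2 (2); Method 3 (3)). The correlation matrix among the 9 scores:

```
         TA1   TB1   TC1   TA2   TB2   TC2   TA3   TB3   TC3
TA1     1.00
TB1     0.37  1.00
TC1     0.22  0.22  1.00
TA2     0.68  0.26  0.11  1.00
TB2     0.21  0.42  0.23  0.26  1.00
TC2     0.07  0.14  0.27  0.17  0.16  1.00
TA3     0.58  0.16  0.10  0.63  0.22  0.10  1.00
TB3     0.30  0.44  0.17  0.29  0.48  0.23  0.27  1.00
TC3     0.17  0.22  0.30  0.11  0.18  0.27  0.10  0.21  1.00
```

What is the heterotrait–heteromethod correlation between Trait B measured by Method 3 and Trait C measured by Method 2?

0.23

Different traits and methods: r(TB3, TC2) = 0.23.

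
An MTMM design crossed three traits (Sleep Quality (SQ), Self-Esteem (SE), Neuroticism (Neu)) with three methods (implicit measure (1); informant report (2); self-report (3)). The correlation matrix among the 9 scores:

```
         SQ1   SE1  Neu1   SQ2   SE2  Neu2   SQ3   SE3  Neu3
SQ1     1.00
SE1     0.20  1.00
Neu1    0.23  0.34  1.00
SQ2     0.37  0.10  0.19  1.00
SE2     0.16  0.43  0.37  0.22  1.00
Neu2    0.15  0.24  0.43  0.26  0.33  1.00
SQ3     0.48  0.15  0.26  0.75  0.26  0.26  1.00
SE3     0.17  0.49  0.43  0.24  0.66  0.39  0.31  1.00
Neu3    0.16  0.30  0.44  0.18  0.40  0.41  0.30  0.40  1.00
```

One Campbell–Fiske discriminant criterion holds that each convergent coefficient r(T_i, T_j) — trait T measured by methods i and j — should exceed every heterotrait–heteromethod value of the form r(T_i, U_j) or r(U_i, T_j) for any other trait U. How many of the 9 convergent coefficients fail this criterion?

0

Convergent coefficients and their comparison sets:
SQ (methods 1·2): 0.37 vs {0.16, 0.10, 0.15, 0.19} → pass.
SQ (methods 1·3): 0.48 vs {0.17, 0.15, 0.16, 0.26} → pass.
SQ (methods 2·3): 0.75 vs {0.24, 0.26, 0.18, 0.26} → pass.
SE (methods 1·2): 0.43 vs {0.10, 0.16, 0.24, 0.37} → pass.
SE (methods 1·3): 0.49 vs {0.15, 0.17, 0.30, 0.43} → pass.
SE (methods 2·3): 0.66 vs {0.26, 0.24, 0.40, 0.39} → pass.
Neu (methods 1·2): 0.43 vs {0.19, 0.15, 0.37, 0.24} → pass.
Neu (methods 1·3): 0.44 vs {0.26, 0.16, 0.43, 0.30} → pass.
Neu (methods 2·3): 0.41 vs {0.26, 0.18, 0.39, 0.40} → pass.
0 of 9 fail.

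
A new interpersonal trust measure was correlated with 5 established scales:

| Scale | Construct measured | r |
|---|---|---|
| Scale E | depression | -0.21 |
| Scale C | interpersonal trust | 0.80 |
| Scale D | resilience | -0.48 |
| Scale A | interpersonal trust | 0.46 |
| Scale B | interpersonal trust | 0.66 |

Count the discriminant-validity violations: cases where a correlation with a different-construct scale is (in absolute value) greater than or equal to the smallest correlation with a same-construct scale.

Convergent (same construct = interpersonal trust): Scale C, Scale A, Scale B.
Smallest convergent = 0.46. Discriminant |r|: 0.21, 0.48; count ≥ 0.46 → 1.

1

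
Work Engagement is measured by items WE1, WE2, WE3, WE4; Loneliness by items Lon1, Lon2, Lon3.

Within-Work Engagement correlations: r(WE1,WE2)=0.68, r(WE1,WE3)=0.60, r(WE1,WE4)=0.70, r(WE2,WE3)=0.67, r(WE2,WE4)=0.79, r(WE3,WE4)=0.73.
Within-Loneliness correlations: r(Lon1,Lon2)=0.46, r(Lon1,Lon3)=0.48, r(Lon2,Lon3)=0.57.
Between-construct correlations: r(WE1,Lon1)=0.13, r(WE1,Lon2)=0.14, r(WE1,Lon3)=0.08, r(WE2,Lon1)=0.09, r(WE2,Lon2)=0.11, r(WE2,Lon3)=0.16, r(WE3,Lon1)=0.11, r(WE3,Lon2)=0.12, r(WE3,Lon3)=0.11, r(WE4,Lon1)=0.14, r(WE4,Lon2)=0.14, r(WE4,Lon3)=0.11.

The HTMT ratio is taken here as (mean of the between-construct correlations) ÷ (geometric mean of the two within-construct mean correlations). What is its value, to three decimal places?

0.203

Mean heterotrait r = 1.44/12 = 0.1200.
Mean within-WE = 4.17/6 = 0.6950; mean within-Lon = 1.51/3 = 0.5033.
Geometric mean = √(0.6950 × 0.5033) = 0.5914.
HTMT = 0.1200 / 0.5914 = 0.203.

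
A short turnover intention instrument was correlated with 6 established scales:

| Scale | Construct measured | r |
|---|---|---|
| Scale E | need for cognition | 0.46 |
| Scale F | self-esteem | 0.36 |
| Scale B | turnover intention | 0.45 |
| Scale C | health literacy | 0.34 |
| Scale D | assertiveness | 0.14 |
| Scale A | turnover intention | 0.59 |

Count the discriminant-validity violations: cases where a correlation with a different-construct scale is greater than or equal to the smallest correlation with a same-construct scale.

Convergent (same construct = turnover intention): Scale B, Scale A.
Smallest convergent = 0.45. Discriminant values: 0.46, 0.36, 0.34, 0.14; count ≥ 0.45 → 1.

1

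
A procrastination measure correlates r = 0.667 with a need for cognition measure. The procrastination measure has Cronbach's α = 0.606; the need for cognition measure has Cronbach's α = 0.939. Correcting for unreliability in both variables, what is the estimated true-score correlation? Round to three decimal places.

0.884

r_true = r_obs / √(r_xx · r_yy) = 0.667 / √(0.606 × 0.939) = 0.667 / √0.569034 = 0.667 / 0.7543 ≈ 0.884.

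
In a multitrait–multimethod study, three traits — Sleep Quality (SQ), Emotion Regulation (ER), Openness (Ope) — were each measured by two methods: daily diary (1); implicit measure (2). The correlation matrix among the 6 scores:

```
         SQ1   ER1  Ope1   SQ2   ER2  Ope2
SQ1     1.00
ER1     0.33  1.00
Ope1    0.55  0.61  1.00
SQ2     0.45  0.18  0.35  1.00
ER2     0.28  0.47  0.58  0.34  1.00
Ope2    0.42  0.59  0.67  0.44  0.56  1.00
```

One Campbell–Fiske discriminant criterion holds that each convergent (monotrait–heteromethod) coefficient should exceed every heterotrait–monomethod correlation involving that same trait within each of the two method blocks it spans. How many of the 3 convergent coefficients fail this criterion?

Each convergent coefficient versus the relevant comparison correlations:
SQ (methods 1·2): 0.45 vs {0.33, 0.34, 0.55, 0.44} → fail.
ER (methods 1·2): 0.47 vs {0.33, 0.34, 0.61, 0.56} → fail.
Ope (methods 1·2): 0.67 vs {0.55, 0.44, 0.61, 0.56} → pass.
2 of 3 fail.

2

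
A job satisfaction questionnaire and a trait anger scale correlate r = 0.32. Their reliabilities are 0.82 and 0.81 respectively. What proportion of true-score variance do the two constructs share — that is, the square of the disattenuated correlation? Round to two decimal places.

0.15

Disattenuated r = 0.32 / √(0.82 × 0.81) = 0.32 / 0.8150 = 0.3926.
Shared true-score variance = 0.3926² = 0.1541 ≈ 0.15.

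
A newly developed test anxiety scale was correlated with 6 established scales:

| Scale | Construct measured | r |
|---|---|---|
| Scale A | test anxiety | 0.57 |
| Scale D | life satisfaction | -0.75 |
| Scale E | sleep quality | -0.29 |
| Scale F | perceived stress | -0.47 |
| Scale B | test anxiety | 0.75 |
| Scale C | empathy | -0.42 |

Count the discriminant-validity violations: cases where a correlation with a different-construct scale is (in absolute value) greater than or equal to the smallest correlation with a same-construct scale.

1

Convergent (same construct = test anxiety): Scale A, Scale B.
Smallest convergent = 0.57. Discriminant |r|: 0.75, 0.29, 0.47, 0.42; count ≥ 0.57 → 1.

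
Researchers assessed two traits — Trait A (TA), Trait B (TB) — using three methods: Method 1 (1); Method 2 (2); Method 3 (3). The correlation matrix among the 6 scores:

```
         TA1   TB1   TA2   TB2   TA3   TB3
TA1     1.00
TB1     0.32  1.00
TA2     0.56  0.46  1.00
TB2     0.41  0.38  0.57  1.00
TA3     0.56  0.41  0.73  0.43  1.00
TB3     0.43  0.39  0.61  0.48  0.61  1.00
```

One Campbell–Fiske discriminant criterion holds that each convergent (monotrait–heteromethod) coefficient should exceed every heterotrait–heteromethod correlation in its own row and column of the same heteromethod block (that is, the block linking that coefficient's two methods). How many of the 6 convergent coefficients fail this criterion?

Checking each validity diagonal entry against its comparison values:
TA (methods 1·2): 0.56 vs {0.41, 0.46} → pass.
TA (methods 1·3): 0.56 vs {0.43, 0.41} → pass.
TA (methods 2·3): 0.73 vs {0.61, 0.43} → pass.
TB (methods 1·2): 0.38 vs {0.46, 0.41} → fail.
TB (methods 1·3): 0.39 vs {0.41, 0.43} → fail.
TB (methods 2·3): 0.48 vs {0.43, 0.61} → fail.
3 of 6 fail.

3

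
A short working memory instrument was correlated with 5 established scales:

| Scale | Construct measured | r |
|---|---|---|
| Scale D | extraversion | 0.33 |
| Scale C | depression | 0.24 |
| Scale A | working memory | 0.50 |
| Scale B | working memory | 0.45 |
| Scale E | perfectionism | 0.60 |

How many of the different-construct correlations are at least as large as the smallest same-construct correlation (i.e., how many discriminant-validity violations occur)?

1

Convergent (same construct = working memory): Scale A, Scale B.
Smallest convergent = 0.45. Discriminant values: 0.33, 0.24, 0.60; count ≥ 0.45 → 1.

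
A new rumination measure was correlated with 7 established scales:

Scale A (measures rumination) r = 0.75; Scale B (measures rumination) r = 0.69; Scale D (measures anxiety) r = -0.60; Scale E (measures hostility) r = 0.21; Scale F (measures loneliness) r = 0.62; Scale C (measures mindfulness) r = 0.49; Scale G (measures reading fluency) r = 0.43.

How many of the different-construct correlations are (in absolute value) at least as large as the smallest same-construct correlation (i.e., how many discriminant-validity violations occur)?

0

Convergent (same construct = rumination): Scale A, Scale B.
Smallest convergent = 0.69. Discriminant |r|: 0.60, 0.21, 0.62, 0.49, 0.43; count ≥ 0.69 → 0.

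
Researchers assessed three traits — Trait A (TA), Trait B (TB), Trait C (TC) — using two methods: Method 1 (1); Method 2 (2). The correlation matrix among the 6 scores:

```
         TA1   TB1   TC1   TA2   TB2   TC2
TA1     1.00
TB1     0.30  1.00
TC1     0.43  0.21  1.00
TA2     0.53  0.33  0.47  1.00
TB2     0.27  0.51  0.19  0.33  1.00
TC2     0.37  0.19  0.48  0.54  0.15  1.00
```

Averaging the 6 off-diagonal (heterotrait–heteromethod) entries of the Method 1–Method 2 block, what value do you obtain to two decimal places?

HTHM values (method 1 × method 2): 0.27, 0.37, 0.33, 0.19, 0.47, 0.19; mean = 1.82/6 = 0.30.

0.30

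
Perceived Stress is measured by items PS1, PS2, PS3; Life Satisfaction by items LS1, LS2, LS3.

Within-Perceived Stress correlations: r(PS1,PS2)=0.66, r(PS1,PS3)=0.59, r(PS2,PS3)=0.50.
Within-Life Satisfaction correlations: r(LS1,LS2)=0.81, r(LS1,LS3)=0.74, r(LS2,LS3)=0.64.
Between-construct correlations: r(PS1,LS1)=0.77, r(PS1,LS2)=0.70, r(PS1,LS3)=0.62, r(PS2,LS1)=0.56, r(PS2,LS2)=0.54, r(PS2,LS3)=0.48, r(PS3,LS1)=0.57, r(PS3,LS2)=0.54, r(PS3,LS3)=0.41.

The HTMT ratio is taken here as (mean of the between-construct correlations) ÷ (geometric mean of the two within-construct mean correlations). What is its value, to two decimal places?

0.88

Between-construct mean = 5.19/9 = 0.5767.
Mean within-PS = 1.75/3 = 0.5833; mean within-LS = 2.19/3 = 0.7300.
Geometric mean = √(0.5833 × 0.7300) = 0.6525.
HTMT = 0.5767 / 0.6525 = 0.88.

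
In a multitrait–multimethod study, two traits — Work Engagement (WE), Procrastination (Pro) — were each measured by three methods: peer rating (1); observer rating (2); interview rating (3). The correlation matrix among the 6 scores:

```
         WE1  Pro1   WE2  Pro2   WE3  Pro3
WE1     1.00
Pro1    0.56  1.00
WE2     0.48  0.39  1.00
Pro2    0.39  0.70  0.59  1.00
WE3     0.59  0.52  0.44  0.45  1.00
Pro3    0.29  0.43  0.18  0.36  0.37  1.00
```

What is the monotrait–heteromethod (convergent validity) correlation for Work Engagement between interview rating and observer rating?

Same trait (WE), different methods: r(WE3, WE2) = 0.44.

0.44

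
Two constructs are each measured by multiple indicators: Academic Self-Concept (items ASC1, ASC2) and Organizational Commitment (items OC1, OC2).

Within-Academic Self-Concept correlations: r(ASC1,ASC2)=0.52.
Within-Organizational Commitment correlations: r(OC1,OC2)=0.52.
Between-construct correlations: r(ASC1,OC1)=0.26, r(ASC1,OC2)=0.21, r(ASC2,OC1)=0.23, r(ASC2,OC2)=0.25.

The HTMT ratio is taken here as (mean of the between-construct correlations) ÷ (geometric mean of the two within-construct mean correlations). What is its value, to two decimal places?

0.46

Mean between = 0.95/4 = 0.2375.
Mean within-ASC = 0.52/1 = 0.5200; mean within-OC = 0.52/1 = 0.5200.
Geometric mean = √(0.5200 × 0.5200) = 0.5200.
HTMT = 0.2375 / 0.5200 = 0.46.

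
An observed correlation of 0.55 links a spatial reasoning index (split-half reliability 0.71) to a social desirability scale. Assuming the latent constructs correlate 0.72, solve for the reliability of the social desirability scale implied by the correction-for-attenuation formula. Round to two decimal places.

r_true = r_obs / √(r_xx · r_yy) ⇒ 0.72 = 0.55 / √(0.71 · r_yy).
√(0.71 · r_yy) = 0.55 / 0.72 = 0.7639; 0.71 · r_yy = 0.5835; r_yy = 0.5835 / 0.71 ≈ 0.82.

0.82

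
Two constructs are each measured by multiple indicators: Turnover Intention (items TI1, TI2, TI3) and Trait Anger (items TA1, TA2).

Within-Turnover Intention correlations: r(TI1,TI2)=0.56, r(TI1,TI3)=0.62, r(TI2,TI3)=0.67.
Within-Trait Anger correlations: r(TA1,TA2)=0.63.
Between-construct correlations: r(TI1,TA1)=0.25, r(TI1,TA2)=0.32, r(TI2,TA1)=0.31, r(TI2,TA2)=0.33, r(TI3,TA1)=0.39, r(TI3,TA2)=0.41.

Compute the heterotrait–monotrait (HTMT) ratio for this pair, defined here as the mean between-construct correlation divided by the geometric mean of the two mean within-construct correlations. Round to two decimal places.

Mean between = 2.01/6 = 0.3350.
Mean within-TI = 1.85/3 = 0.6167; mean within-TA = 0.63/1 = 0.6300.
Geometric mean = √(0.6167 × 0.6300) = 0.6233.
HTMT = 0.3350 / 0.6233 = 0.54.

0.54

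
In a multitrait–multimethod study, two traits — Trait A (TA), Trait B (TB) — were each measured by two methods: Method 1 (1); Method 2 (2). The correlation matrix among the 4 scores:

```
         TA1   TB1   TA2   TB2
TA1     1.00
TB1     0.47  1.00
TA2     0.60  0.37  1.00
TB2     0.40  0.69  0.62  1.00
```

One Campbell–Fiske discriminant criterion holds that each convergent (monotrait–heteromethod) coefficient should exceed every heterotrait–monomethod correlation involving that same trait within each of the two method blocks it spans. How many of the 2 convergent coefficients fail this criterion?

Checking each validity diagonal entry against its comparison values:
TA (methods 1·2): 0.60 vs {0.47, 0.62} → fail.
TB (methods 1·2): 0.69 vs {0.47, 0.62} → pass.
1 of 2 fail.

1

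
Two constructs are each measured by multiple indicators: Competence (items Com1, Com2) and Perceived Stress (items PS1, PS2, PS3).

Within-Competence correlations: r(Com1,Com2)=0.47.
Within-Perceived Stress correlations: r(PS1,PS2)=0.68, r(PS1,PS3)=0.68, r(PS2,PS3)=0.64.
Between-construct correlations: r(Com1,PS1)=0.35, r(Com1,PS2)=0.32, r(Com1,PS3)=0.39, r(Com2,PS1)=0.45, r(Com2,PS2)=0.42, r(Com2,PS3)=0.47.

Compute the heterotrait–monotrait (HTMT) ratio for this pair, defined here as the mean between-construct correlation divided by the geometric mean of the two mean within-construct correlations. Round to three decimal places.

Between-construct mean = 2.40/6 = 0.4000.
Mean within-Com = 0.47/1 = 0.4700; mean within-PS = 2.00/3 = 0.6667.
Geometric mean = √(0.4700 × 0.6667) = 0.5598.
HTMT = 0.4000 / 0.5598 = 0.715.

0.715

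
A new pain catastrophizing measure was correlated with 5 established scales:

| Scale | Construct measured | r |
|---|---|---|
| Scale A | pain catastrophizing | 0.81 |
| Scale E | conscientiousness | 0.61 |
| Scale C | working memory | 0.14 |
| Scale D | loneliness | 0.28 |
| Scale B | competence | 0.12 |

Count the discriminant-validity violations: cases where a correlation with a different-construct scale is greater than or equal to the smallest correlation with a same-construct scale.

Convergent (same construct = pain catastrophizing): Scale A.
Smallest convergent = 0.81. Discriminant values: 0.61, 0.14, 0.28, 0.12; count ≥ 0.81 → 0.

0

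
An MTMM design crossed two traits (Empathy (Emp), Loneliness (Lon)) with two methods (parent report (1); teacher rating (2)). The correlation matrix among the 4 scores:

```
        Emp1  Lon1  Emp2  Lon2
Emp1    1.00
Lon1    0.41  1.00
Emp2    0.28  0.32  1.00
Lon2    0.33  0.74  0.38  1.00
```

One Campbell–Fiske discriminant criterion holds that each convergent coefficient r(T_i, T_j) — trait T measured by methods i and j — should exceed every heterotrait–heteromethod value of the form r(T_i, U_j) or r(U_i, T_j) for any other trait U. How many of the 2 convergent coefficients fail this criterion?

Checking each validity diagonal entry against its comparison values:
Emp (methods 1·2): 0.28 vs {0.33, 0.32} → fail.
Lon (methods 1·2): 0.74 vs {0.32, 0.33} → pass.
1 of 2 fail.

1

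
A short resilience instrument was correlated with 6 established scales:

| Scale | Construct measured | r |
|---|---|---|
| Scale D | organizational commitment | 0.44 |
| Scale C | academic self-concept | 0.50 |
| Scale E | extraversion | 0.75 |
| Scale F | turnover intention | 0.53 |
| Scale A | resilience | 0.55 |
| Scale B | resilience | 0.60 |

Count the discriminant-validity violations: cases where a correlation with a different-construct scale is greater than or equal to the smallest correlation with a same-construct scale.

Convergent (same construct = resilience): Scale A, Scale B.
Smallest convergent = 0.55. Discriminant values: 0.44, 0.50, 0.75, 0.53; count ≥ 0.55 → 1.

1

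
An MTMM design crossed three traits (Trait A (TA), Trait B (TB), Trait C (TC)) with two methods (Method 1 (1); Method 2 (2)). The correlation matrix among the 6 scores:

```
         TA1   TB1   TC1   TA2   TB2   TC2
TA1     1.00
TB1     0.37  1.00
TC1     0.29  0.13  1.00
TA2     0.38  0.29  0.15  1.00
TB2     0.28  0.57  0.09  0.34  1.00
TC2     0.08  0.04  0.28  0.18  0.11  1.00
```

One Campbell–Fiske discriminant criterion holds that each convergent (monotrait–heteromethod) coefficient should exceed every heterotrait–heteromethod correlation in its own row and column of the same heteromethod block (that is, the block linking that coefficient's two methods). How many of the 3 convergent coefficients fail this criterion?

0

Convergent coefficients and their comparison sets:
TA (methods 1·2): 0.38 vs {0.28, 0.29, 0.08, 0.15} → pass.
TB (methods 1·2): 0.57 vs {0.29, 0.28, 0.04, 0.09} → pass.
TC (methods 1·2): 0.28 vs {0.15, 0.08, 0.09, 0.04} → pass.
0 of 3 fail.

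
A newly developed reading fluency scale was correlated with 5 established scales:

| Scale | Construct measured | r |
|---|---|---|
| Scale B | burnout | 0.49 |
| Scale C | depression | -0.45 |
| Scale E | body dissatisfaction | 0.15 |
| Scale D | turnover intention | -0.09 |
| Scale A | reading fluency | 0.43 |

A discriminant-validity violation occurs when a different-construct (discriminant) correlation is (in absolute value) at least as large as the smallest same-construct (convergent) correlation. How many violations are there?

Convergent (same construct = reading fluency): Scale A.
Smallest convergent = 0.43. Discriminant |r|: 0.49, 0.45, 0.15, 0.09; count ≥ 0.43 → 2.

2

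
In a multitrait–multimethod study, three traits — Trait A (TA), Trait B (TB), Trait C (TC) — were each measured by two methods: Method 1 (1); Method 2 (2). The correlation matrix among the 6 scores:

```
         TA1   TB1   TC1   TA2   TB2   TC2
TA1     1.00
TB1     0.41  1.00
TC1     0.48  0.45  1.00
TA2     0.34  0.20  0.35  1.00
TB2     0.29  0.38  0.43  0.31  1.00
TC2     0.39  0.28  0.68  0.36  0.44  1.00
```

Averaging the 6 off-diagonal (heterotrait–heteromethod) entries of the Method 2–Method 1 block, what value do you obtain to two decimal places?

0.32

HTHM values (method 2 × method 1): 0.20, 0.35, 0.29, 0.43, 0.39, 0.28; mean = 1.94/6 = 0.32.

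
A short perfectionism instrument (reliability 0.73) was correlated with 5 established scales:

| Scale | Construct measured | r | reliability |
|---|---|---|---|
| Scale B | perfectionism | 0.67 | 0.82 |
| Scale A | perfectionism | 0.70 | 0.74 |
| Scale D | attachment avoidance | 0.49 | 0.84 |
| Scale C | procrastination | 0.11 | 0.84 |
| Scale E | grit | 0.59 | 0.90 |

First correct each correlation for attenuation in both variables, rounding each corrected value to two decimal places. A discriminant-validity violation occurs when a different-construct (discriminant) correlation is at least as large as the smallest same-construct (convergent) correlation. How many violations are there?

Disattenuated r (r / √(r_scale · r_new)):
  Scale B (conv): 0.67 / √(0.82·0.73) = 0.87
  Scale A (conv): 0.70 / √(0.74·0.73) = 0.95
  Scale D (disc): 0.49 / √(0.84·0.73) = 0.63
  Scale C (disc): 0.11 / √(0.84·0.73) = 0.14
  Scale E (disc): 0.59 / √(0.90·0.73) = 0.73
Smallest convergent = 0.87. Discriminant values: 0.63, 0.14, 0.73; count ≥ 0.87 → 0.

0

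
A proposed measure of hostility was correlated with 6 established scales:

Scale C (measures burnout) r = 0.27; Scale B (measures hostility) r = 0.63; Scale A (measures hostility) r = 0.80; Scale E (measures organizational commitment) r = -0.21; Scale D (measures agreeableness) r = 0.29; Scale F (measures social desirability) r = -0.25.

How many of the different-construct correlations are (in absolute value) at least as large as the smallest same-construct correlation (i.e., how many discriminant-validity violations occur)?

0

Convergent (same construct = hostility): Scale B, Scale A.
Smallest convergent = 0.63. Discriminant |r|: 0.27, 0.21, 0.29, 0.25; count ≥ 0.63 → 0.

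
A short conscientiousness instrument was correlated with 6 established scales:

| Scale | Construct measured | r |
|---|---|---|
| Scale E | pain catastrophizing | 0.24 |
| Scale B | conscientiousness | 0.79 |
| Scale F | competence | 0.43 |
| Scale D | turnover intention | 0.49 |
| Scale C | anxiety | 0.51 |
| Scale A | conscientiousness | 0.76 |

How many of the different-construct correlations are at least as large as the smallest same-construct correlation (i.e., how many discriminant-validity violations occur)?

0

Convergent (same construct = conscientiousness): Scale B, Scale A.
Smallest convergent = 0.76. Discriminant values: 0.24, 0.43, 0.49, 0.51; count ≥ 0.76 → 0.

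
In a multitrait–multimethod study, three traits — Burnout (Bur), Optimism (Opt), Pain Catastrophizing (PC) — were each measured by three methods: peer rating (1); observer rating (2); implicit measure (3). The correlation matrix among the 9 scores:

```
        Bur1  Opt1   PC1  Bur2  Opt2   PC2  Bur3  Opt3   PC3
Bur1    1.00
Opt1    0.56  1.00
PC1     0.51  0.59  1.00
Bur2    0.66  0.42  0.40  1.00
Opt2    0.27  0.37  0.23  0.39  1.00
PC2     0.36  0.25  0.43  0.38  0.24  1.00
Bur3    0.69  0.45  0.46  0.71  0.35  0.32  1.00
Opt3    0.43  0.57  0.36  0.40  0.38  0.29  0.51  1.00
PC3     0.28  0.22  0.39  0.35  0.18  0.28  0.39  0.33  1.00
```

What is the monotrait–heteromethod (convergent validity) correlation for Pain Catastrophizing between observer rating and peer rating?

0.43

Same trait (PC), different methods: r(PC2, PC1) = 0.43.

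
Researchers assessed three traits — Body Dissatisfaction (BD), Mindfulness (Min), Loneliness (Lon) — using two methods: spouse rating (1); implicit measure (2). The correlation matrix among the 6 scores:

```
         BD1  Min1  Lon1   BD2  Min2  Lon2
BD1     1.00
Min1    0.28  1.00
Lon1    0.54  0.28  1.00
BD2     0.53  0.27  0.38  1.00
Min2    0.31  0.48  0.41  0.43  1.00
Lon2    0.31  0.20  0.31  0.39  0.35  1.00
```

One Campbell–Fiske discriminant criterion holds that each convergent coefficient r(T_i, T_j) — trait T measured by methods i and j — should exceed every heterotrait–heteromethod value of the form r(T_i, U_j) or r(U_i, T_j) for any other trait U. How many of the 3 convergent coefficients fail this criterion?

Convergent coefficients and their comparison sets:
BD (methods 1·2): 0.53 vs {0.31, 0.27, 0.31, 0.38} → pass.
Min (methods 1·2): 0.48 vs {0.27, 0.31, 0.20, 0.41} → pass.
Lon (methods 1·2): 0.31 vs {0.38, 0.31, 0.41, 0.20} → fail.
1 of 3 fail.

1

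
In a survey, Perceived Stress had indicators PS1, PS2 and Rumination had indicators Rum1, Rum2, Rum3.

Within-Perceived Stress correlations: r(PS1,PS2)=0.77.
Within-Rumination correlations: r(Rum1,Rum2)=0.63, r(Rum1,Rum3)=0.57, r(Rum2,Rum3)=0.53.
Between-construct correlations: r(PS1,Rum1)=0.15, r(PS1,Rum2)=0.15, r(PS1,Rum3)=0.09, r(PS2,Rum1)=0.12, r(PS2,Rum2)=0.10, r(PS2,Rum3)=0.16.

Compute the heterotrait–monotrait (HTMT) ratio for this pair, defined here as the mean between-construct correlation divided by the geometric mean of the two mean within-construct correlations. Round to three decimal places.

Mean heterotrait r = 0.77/6 = 0.1283.
Mean within-PS = 0.77/1 = 0.7700; mean within-Rum = 1.73/3 = 0.5767.
Geometric mean = √(0.7700 × 0.5767) = 0.6664.
HTMT = 0.1283 / 0.6664 = 0.193.

0.193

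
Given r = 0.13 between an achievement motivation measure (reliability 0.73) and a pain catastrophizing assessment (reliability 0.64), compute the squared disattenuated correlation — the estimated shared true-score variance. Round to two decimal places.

0.04

Disattenuated r = 0.13 / √(0.73 × 0.64) = 0.13 / 0.6835 = 0.1902.
Shared true-score variance = 0.1902² = 0.0362 ≈ 0.04.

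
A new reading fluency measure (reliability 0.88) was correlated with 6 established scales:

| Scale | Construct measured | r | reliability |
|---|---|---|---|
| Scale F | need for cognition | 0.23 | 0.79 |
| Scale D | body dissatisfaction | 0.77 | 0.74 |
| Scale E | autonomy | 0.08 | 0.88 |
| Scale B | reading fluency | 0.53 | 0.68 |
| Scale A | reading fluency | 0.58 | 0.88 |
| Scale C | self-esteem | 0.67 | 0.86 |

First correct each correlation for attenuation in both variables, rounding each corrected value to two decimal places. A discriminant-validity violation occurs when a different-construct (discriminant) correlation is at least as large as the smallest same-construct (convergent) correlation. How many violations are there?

2

Disattenuated r (r / √(r_scale · r_new)):
  Scale F (disc): 0.23 / √(0.79·0.88) = 0.28
  Scale D (disc): 0.77 / √(0.74·0.88) = 0.95
  Scale E (disc): 0.08 / √(0.88·0.88) = 0.09
  Scale B (conv): 0.53 / √(0.68·0.88) = 0.69
  Scale A (conv): 0.58 / √(0.88·0.88) = 0.66
  Scale C (disc): 0.67 / √(0.86·0.88) = 0.77
Smallest convergent = 0.66. Discriminant values: 0.28, 0.95, 0.09, 0.77; count ≥ 0.66 → 2.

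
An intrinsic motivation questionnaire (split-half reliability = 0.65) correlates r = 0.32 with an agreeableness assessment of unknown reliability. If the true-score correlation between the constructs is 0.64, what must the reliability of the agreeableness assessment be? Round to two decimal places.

0.38

r_true = r_obs / √(r_xx · r_yy) ⇒ 0.64 = 0.32 / √(0.65 · r_yy).
√(0.65 · r_yy) = 0.32 / 0.64 = 0.5000; 0.65 · r_yy = 0.2500; r_yy = 0.2500 / 0.65 ≈ 0.38.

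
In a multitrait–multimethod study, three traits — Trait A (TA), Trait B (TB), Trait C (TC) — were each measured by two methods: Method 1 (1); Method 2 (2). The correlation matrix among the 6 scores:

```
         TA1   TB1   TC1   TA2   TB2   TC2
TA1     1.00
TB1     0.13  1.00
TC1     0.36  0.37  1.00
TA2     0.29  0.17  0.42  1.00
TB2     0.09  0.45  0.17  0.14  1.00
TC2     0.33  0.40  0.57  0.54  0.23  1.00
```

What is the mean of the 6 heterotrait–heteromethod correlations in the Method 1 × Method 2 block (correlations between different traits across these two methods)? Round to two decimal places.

0.26

HTHM values (method 1 × method 2): 0.09, 0.33, 0.17, 0.40, 0.42, 0.17; mean = 1.58/6 = 0.26.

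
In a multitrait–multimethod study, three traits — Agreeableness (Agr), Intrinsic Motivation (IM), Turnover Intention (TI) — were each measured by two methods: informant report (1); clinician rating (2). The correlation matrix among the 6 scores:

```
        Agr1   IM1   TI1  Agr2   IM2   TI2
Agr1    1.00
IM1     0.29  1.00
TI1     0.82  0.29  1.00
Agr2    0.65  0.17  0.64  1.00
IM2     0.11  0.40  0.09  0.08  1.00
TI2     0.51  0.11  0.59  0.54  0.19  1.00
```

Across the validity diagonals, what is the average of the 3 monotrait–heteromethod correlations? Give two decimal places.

Convergent values: 0.65, 0.40, 0.59; mean = 1.64/3 = 0.55.

0.55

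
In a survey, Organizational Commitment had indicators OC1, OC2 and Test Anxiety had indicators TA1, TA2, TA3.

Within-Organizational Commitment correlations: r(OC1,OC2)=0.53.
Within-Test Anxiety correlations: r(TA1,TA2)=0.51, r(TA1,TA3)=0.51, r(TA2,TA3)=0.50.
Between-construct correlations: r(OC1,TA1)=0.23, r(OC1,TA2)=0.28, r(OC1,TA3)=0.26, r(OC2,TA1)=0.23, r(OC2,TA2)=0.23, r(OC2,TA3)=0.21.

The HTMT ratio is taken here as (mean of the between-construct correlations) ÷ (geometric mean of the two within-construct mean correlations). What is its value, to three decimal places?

0.463

Between-construct mean = 1.44/6 = 0.2400.
Mean within-OC = 0.53/1 = 0.5300; mean within-TA = 1.52/3 = 0.5067.
Geometric mean = √(0.5300 × 0.5067) = 0.5182.
HTMT = 0.2400 / 0.5182 = 0.463.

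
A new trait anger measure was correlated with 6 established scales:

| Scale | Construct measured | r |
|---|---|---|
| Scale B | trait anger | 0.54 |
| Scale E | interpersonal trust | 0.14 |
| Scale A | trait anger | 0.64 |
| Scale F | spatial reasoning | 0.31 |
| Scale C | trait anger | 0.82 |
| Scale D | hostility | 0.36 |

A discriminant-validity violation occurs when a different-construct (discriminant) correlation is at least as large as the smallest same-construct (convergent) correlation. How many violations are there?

0

Convergent (same construct = trait anger): Scale B, Scale A, Scale C.
Smallest convergent = 0.54. Discriminant values: 0.14, 0.31, 0.36; count ≥ 0.54 → 0.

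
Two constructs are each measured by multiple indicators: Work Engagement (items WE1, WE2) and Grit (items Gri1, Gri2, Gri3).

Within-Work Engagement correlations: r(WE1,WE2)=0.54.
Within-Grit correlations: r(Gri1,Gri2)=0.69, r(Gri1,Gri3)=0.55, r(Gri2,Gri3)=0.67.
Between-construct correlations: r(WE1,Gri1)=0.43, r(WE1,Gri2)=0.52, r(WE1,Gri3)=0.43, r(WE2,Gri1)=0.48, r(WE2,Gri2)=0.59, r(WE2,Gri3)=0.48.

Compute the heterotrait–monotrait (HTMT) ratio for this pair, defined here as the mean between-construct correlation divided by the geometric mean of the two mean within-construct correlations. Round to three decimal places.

0.833

Between-construct mean = 2.93/6 = 0.4883.
Mean within-WE = 0.54/1 = 0.5400; mean within-Gri = 1.91/3 = 0.6367.
Geometric mean = √(0.5400 × 0.6367) = 0.5864.
HTMT = 0.4883 / 0.5864 = 0.833.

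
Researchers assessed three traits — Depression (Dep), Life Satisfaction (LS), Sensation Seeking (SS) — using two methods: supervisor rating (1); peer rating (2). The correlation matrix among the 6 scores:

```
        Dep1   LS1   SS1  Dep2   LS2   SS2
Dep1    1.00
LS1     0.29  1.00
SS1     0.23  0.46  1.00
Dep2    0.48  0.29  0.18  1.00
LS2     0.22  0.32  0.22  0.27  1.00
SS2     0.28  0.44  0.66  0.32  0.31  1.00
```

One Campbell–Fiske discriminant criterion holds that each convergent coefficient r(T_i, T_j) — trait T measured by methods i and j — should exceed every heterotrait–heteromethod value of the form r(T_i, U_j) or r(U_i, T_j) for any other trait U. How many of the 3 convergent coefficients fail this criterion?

1

Checking each validity diagonal entry against its comparison values:
Dep (methods 1·2): 0.48 vs {0.22, 0.29, 0.28, 0.18} → pass.
LS (methods 1·2): 0.32 vs {0.29, 0.22, 0.44, 0.22} → fail.
SS (methods 1·2): 0.66 vs {0.18, 0.28, 0.22, 0.44} → pass.
1 of 3 fail.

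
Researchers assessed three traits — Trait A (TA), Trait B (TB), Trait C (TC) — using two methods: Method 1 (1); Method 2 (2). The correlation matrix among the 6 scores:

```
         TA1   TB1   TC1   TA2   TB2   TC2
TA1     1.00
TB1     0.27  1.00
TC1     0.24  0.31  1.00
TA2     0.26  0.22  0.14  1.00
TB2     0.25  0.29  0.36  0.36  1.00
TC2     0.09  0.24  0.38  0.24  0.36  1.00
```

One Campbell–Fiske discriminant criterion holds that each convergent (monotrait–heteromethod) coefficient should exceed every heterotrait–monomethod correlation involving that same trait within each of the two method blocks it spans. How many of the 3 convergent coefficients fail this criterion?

2

Checking each validity diagonal entry against its comparison values:
TA (methods 1·2): 0.26 vs {0.27, 0.36, 0.24, 0.24} → fail.
TB (methods 1·2): 0.29 vs {0.27, 0.36, 0.31, 0.36} → fail.
TC (methods 1·2): 0.38 vs {0.24, 0.24, 0.31, 0.36} → pass.
2 of 3 fail.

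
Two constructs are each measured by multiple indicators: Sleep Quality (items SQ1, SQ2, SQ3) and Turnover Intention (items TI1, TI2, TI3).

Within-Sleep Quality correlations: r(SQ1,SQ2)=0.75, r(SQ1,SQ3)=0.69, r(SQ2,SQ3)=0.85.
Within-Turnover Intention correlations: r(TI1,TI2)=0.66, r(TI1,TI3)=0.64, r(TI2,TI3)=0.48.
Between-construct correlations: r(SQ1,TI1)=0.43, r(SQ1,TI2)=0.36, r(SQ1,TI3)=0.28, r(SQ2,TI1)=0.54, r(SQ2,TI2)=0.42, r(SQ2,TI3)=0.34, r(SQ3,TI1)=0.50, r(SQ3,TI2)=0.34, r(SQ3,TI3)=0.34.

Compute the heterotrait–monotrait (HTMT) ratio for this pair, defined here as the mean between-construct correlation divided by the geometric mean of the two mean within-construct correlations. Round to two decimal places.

Mean between = 3.55/9 = 0.3944.
Mean within-SQ = 2.29/3 = 0.7633; mean within-TI = 1.78/3 = 0.5933.
Geometric mean = √(0.7633 × 0.5933) = 0.6730.
HTMT = 0.3944 / 0.6730 = 0.59.

0.59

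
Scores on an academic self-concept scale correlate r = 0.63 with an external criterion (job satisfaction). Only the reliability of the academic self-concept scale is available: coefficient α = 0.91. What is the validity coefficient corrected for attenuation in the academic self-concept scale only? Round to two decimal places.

Single correction: r_c = r_obs / √r_xx = 0.63 / √0.91 = 0.63 / 0.9539 ≈ 0.66.

0.66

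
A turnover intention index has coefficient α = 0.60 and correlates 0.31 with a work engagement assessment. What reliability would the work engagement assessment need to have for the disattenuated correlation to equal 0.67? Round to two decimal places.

0.36

r_true = r_obs / √(r_xx · r_yy) ⇒ 0.67 = 0.31 / √(0.60 · r_yy).
√(0.60 · r_yy) = 0.31 / 0.67 = 0.4627; 0.60 · r_yy = 0.2141; r_yy = 0.2141 / 0.60 ≈ 0.36.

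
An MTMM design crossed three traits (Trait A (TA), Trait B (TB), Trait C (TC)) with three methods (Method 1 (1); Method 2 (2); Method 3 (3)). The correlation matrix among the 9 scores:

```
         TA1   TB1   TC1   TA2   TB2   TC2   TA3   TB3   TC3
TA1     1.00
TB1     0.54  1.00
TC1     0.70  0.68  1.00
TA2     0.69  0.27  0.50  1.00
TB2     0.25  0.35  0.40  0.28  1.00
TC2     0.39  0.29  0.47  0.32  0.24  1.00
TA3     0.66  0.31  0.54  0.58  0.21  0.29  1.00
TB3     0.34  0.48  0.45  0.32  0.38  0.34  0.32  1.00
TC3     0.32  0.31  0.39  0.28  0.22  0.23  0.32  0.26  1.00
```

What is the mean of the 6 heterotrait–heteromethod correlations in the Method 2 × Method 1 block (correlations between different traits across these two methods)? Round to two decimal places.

0.35

HTHM values (method 2 × method 1): 0.27, 0.50, 0.25, 0.40, 0.39, 0.29; mean = 2.10/6 = 0.35.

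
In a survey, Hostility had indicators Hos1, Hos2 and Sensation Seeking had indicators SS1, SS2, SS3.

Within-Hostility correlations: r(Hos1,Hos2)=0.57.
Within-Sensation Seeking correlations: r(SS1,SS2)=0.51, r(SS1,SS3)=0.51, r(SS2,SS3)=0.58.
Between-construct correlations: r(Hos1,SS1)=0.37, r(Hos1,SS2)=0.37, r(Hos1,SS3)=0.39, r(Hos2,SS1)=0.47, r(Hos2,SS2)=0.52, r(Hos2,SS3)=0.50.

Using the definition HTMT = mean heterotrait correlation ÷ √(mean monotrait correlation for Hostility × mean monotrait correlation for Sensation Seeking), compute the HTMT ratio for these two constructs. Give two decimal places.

Mean heterotrait r = 2.62/6 = 0.4367.
Mean within-Hos = 0.57/1 = 0.5700; mean within-SS = 1.60/3 = 0.5333.
Geometric mean = √(0.5700 × 0.5333) = 0.5513.
HTMT = 0.4367 / 0.5513 = 0.79.

0.79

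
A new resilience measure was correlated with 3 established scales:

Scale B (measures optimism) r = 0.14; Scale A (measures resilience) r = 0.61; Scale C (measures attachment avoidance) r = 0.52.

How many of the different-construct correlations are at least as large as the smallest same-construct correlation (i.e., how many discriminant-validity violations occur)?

0

Convergent (same construct = resilience): Scale A.
Smallest convergent = 0.61. Discriminant values: 0.14, 0.52; count ≥ 0.61 → 0.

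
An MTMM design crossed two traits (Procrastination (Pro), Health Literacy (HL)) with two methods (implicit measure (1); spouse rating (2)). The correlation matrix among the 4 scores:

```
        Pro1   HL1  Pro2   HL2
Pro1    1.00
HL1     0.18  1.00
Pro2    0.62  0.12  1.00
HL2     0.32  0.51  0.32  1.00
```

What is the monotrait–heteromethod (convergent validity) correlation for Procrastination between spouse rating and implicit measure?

0.62

Same trait (Pro), different methods: r(Pro2, Pro1) = 0.62.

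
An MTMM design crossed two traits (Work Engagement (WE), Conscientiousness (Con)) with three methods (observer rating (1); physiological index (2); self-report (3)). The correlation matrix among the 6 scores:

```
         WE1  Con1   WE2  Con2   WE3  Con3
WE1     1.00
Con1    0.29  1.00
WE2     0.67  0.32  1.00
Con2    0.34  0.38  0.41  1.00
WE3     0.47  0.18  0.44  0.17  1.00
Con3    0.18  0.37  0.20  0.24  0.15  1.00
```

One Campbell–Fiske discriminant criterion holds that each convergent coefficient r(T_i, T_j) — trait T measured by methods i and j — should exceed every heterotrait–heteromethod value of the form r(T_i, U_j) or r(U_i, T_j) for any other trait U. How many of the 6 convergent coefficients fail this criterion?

0

Convergent coefficients and their comparison sets:
WE (methods 1·2): 0.67 vs {0.34, 0.32} → pass.
WE (methods 1·3): 0.47 vs {0.18, 0.18} → pass.
WE (methods 2·3): 0.44 vs {0.20, 0.17} → pass.
Con (methods 1·2): 0.38 vs {0.32, 0.34} → pass.
Con (methods 1·3): 0.37 vs {0.18, 0.18} → pass.
Con (methods 2·3): 0.24 vs {0.17, 0.20} → pass.
0 of 6 fail.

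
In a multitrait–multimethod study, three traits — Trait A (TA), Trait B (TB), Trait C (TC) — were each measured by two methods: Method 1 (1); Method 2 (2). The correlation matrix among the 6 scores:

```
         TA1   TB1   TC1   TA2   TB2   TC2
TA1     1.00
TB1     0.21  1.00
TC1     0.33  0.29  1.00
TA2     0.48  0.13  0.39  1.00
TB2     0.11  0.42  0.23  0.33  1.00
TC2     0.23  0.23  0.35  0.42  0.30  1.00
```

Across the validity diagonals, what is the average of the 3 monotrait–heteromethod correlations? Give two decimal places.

Convergent values: 0.48, 0.42, 0.35; mean = 1.25/3 = 0.42.

0.42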